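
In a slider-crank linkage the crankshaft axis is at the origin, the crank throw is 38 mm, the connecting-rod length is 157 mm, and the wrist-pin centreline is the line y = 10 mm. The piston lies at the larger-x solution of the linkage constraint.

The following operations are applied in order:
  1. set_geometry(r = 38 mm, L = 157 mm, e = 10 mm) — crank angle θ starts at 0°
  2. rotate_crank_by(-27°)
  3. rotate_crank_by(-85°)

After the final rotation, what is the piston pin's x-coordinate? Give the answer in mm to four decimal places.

136.1078

set_geometry: r = 38 mm, L = 157 mm, e = 10 mm; θ ← 0°
rotate_crank_by(-27°): θ ← 0° -27° = -27°
rotate_crank_by(-85°): θ ← -27° -85° = -112°
crank pin P = (r cos θ, r sin θ) = (-14.235051, -35.232986)
h = r sin θ − e = -35.232986 − 10 = -45.232986
x = r cos θ + √(L² − h²) = -14.235051 + √(24649.0 − 2046.0231) = -14.235051 + 150.342865 = 136.107814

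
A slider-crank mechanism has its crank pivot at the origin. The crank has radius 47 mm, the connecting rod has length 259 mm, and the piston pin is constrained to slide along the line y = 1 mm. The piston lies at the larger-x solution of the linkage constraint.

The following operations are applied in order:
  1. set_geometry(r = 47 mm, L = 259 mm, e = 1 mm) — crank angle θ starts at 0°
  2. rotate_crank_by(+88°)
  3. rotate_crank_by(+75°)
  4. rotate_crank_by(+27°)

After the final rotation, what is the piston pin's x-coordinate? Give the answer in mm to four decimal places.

212.5520

set_geometry: r = 47 mm, L = 259 mm, e = 1 mm; θ ← 0°
rotate_crank_by(+88°): θ ← 0° +88° = 88°
rotate_crank_by(+75°): θ ← 88° +75° = 163°
rotate_crank_by(+27°): θ ← 163° +27° = 190°
crank pin P = (r cos θ, r sin θ) = (-46.285964, -8.161464)
h = r sin θ − e = -8.161464 − 1 = -9.161464
x = r cos θ + √(L² − h²) = -46.285964 + √(67081.0 − 83.9324) = -46.285964 + 258.837918 = 212.551953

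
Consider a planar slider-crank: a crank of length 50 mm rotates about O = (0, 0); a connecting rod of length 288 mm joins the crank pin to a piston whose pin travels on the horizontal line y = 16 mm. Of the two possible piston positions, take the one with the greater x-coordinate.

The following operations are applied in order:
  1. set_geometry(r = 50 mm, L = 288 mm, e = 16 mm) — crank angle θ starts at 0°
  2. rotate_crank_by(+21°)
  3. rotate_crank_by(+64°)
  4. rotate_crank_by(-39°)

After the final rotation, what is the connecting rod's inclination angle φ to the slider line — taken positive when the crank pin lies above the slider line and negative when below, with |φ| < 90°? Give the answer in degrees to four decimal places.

3.9755

set_geometry: r = 50 mm, L = 288 mm, e = 16 mm; θ ← 0°
rotate_crank_by(+21°): θ ← 0° +21° = 21°
rotate_crank_by(+64°): θ ← 21° +64° = 85°
rotate_crank_by(-39°): θ ← 85° -39° = 46°
crank pin P = (r cos θ, r sin θ) = (34.732919, 35.966990)
h = r sin θ − e = 35.966990 − 16 = 19.966990
sin φ = h / L = 19.966990 / 288 = 0.06932983
φ = arcsin(0.06932983) = 3.975496°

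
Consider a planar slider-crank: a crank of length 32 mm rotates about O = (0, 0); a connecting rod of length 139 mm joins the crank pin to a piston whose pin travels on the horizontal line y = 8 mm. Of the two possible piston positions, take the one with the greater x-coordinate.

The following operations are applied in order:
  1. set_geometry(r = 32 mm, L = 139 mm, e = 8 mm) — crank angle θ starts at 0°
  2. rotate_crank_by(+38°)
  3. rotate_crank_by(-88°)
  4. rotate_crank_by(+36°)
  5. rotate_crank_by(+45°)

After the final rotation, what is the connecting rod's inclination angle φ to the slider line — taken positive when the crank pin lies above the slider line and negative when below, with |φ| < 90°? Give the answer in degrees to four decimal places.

set_geometry: r = 32 mm, L = 139 mm, e = 8 mm; θ ← 0°
rotate_crank_by(+38°): θ ← 0° +38° = 38°
rotate_crank_by(-88°): θ ← 38° -88° = -50°
rotate_crank_by(+36°): θ ← -50° +36° = -14°
rotate_crank_by(+45°): θ ← -14° +45° = 31°
crank pin P = (r cos θ, r sin θ) = (27.429354, 16.481218)
h = r sin θ − e = 16.481218 − 8 = 8.481218
sin φ = h / L = 8.481218 / 139 = 0.06101596
φ = arcsin(0.06101596) = 3.498130°

3.4981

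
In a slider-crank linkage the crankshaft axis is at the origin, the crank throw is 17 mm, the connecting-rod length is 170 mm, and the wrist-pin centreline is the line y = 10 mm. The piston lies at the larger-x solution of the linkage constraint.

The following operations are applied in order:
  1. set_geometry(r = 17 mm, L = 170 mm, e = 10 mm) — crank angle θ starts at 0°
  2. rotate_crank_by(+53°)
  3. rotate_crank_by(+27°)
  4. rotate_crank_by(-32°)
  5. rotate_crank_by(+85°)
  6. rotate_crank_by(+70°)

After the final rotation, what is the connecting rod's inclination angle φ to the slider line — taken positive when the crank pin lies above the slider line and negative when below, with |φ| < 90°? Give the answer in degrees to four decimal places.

set_geometry: r = 17 mm, L = 170 mm, e = 10 mm; θ ← 0°
rotate_crank_by(+53°): θ ← 0° +53° = 53°
rotate_crank_by(+27°): θ ← 53° +27° = 80°
rotate_crank_by(-32°): θ ← 80° -32° = 48°
rotate_crank_by(+85°): θ ← 48° +85° = 133°
rotate_crank_by(+70°): θ ← 133° +70° = 203°
crank pin P = (r cos θ, r sin θ) = (-15.648583, -6.642429)
h = r sin θ − e = -6.642429 − 10 = -16.642429
sin φ = h / L = -16.642429 / 170 = -0.09789664
φ = arcsin(-0.09789664) = -5.618063°

-5.6181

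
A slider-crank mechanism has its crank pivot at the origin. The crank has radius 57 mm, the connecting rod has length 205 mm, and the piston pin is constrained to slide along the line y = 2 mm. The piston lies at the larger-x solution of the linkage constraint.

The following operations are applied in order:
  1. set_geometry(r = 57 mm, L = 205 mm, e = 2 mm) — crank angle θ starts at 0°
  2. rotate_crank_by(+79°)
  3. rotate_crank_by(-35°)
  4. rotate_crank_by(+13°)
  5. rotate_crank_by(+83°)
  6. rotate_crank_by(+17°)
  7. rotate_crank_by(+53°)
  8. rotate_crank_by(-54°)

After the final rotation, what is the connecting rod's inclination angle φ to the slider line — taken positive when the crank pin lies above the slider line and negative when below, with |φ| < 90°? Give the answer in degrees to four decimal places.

set_geometry: r = 57 mm, L = 205 mm, e = 2 mm; θ ← 0°
rotate_crank_by(+79°): θ ← 0° +79° = 79°
rotate_crank_by(-35°): θ ← 79° -35° = 44°
rotate_crank_by(+13°): θ ← 44° +13° = 57°
rotate_crank_by(+83°): θ ← 57° +83° = 140°
rotate_crank_by(+17°): θ ← 140° +17° = 157°
rotate_crank_by(+53°): θ ← 157° +53° = 210°
rotate_crank_by(-54°): θ ← 210° -54° = 156°
crank pin P = (r cos θ, r sin θ) = (-52.072091, 23.183989)
h = r sin θ − e = 23.183989 − 2 = 21.183989
sin φ = h / L = 21.183989 / 205 = 0.10333653
φ = arcsin(0.10333653) = 5.931335°

5.9313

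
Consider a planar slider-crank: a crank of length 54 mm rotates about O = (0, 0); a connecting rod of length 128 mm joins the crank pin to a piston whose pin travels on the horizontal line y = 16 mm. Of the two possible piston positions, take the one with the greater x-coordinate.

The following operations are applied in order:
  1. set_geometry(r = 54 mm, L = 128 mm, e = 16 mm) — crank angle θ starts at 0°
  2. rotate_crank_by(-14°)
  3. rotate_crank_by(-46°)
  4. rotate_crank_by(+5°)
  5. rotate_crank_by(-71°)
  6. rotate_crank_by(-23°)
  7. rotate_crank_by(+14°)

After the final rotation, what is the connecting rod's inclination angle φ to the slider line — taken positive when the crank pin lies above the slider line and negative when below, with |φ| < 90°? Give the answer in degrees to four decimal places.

set_geometry: r = 54 mm, L = 128 mm, e = 16 mm; θ ← 0°
rotate_crank_by(-14°): θ ← 0° -14° = -14°
rotate_crank_by(-46°): θ ← -14° -46° = -60°
rotate_crank_by(+5°): θ ← -60° +5° = -55°
rotate_crank_by(-71°): θ ← -55° -71° = -126°
rotate_crank_by(-23°): θ ← -126° -23° = -149°
rotate_crank_by(+14°): θ ← -149° +14° = -135°
crank pin P = (r cos θ, r sin θ) = (-38.183766, -38.183766)
h = r sin θ − e = -38.183766 − 16 = -54.183766
sin φ = h / L = -54.183766 / 128 = -0.42331067
φ = arcsin(-0.42331067) = -25.043781°

-25.0438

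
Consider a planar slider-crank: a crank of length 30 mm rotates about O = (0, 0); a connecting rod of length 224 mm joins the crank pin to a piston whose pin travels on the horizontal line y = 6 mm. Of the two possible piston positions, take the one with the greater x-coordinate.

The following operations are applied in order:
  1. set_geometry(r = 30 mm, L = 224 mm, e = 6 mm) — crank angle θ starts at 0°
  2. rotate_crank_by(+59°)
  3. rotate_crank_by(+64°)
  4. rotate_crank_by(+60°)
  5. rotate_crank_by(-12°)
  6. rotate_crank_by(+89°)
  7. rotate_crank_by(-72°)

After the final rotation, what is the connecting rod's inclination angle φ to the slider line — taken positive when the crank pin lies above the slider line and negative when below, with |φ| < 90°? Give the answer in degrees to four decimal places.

-2.6036

set_geometry: r = 30 mm, L = 224 mm, e = 6 mm; θ ← 0°
rotate_crank_by(+59°): θ ← 0° +59° = 59°
rotate_crank_by(+64°): θ ← 59° +64° = 123°
rotate_crank_by(+60°): θ ← 123° +60° = 183°
rotate_crank_by(-12°): θ ← 183° -12° = 171°
rotate_crank_by(+89°): θ ← 171° +89° = 260°
rotate_crank_by(-72°): θ ← 260° -72° = 188°
crank pin P = (r cos θ, r sin θ) = (-29.708042, -4.175193)
h = r sin θ − e = -4.175193 − 6 = -10.175193
sin φ = h / L = -10.175193 / 224 = -0.04542497
φ = arcsin(-0.04542497) = -2.603555°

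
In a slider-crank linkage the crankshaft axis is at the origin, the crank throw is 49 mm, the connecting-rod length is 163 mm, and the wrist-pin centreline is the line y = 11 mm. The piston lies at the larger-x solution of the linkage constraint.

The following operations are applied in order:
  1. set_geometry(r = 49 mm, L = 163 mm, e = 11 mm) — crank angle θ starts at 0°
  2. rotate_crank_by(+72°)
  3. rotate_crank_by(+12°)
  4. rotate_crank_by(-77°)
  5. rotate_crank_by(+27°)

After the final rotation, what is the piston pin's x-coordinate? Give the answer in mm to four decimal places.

202.7957

set_geometry: r = 49 mm, L = 163 mm, e = 11 mm; θ ← 0°
rotate_crank_by(+72°): θ ← 0° +72° = 72°
rotate_crank_by(+12°): θ ← 72° +12° = 84°
rotate_crank_by(-77°): θ ← 84° -77° = 7°
rotate_crank_by(+27°): θ ← 7° +27° = 34°
crank pin P = (r cos θ, r sin θ) = (40.622841, 27.400452)
h = r sin θ − e = 27.400452 − 11 = 16.400452
x = r cos θ + √(L² − h²) = 40.622841 + √(26569.0 − 268.9748) = 40.622841 + 162.172825 = 202.795666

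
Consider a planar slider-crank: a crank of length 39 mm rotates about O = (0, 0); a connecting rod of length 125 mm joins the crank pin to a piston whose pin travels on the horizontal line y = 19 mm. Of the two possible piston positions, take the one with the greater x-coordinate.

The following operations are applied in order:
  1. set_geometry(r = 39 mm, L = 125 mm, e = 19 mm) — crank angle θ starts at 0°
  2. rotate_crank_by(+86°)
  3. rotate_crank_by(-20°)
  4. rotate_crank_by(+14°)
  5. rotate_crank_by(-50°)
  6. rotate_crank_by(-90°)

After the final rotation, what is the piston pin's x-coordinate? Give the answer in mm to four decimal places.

set_geometry: r = 39 mm, L = 125 mm, e = 19 mm; θ ← 0°
rotate_crank_by(+86°): θ ← 0° +86° = 86°
rotate_crank_by(-20°): θ ← 86° -20° = 66°
rotate_crank_by(+14°): θ ← 66° +14° = 80°
rotate_crank_by(-50°): θ ← 80° -50° = 30°
rotate_crank_by(-90°): θ ← 30° -90° = -60°
crank pin P = (r cos θ, r sin θ) = (19.500000, -33.774991)
h = r sin θ − e = -33.774991 − 19 = -52.774991
x = r cos θ + √(L² − h²) = 19.500000 + √(15625.0 − 2785.1996) = 19.500000 + 113.312843 = 132.812843

132.8128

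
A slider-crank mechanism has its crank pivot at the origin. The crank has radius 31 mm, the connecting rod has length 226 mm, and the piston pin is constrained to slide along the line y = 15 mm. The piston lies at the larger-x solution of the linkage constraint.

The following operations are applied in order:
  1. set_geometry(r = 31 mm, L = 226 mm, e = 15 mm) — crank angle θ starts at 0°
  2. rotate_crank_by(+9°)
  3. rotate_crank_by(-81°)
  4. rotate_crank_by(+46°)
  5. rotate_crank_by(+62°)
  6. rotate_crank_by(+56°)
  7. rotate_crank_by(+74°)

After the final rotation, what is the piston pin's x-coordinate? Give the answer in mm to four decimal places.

195.7963

set_geometry: r = 31 mm, L = 226 mm, e = 15 mm; θ ← 0°
rotate_crank_by(+9°): θ ← 0° +9° = 9°
rotate_crank_by(-81°): θ ← 9° -81° = -72°
rotate_crank_by(+46°): θ ← -72° +46° = -26°
rotate_crank_by(+62°): θ ← -26° +62° = 36°
rotate_crank_by(+56°): θ ← 36° +56° = 92°
rotate_crank_by(+74°): θ ← 92° +74° = 166°
crank pin P = (r cos θ, r sin θ) = (-30.079168, 7.499579)
h = r sin θ − e = 7.499579 − 15 = -7.500421
x = r cos θ + √(L² − h²) = -30.079168 + √(51076.0 − 56.2563) = -30.079168 + 225.875505 = 195.796337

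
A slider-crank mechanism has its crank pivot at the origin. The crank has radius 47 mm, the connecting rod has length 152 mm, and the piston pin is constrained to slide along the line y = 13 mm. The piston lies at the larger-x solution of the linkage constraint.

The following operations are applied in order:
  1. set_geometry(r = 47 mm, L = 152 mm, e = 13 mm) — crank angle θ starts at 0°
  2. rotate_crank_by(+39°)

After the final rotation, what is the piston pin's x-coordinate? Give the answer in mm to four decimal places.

set_geometry: r = 47 mm, L = 152 mm, e = 13 mm; θ ← 0°
rotate_crank_by(+39°): θ ← 0° +39° = 39°
crank pin P = (r cos θ, r sin θ) = (36.525860, 29.578058)
h = r sin θ − e = 29.578058 − 13 = 16.578058
x = r cos θ + √(L² − h²) = 36.525860 + √(23104.0 − 274.8320) = 36.525860 + 151.093243 = 187.619103

187.6191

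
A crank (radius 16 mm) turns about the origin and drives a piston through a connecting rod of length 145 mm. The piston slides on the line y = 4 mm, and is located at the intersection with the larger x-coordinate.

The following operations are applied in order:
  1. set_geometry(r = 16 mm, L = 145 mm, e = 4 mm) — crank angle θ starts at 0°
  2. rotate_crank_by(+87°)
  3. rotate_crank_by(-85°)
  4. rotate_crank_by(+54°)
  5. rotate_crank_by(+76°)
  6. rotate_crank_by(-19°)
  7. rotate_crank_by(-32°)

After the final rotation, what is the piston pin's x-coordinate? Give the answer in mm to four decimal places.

147.0218

set_geometry: r = 16 mm, L = 145 mm, e = 4 mm; θ ← 0°
rotate_crank_by(+87°): θ ← 0° +87° = 87°
rotate_crank_by(-85°): θ ← 87° -85° = 2°
rotate_crank_by(+54°): θ ← 2° +54° = 56°
rotate_crank_by(+76°): θ ← 56° +76° = 132°
rotate_crank_by(-19°): θ ← 132° -19° = 113°
rotate_crank_by(-32°): θ ← 113° -32° = 81°
crank pin P = (r cos θ, r sin θ) = (2.502951, 15.803013)
h = r sin θ − e = 15.803013 − 4 = 11.803013
x = r cos θ + √(L² − h²) = 2.502951 + √(21025.0 − 139.3111) = 2.502951 + 144.518818 = 147.021770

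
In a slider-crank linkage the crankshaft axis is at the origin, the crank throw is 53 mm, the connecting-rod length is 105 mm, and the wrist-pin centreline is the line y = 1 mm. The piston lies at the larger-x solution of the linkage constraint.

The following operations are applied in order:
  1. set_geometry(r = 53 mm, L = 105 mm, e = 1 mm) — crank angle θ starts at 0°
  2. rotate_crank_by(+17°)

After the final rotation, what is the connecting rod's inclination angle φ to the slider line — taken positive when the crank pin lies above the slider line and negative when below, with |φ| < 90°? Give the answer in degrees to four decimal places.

7.9353

set_geometry: r = 53 mm, L = 105 mm, e = 1 mm; θ ← 0°
rotate_crank_by(+17°): θ ← 0° +17° = 17°
crank pin P = (r cos θ, r sin θ) = (50.684152, 15.495700)
h = r sin θ − e = 15.495700 − 1 = 14.495700
sin φ = h / L = 14.495700 / 105 = 0.13805429
φ = arcsin(0.13805429) = 7.935272°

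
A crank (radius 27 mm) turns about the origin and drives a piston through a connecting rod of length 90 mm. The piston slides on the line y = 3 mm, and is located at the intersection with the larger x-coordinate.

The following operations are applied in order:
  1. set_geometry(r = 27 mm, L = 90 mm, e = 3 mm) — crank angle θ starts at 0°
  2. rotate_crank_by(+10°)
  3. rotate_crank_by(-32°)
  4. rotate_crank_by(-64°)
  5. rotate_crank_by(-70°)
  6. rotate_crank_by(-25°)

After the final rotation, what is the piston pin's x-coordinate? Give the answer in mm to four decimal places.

set_geometry: r = 27 mm, L = 90 mm, e = 3 mm; θ ← 0°
rotate_crank_by(+10°): θ ← 0° +10° = 10°
rotate_crank_by(-32°): θ ← 10° -32° = -22°
rotate_crank_by(-64°): θ ← -22° -64° = -86°
rotate_crank_by(-70°): θ ← -86° -70° = -156°
rotate_crank_by(-25°): θ ← -156° -25° = -181°
crank pin P = (r cos θ, r sin θ) = (-26.995888, 0.471215)
h = r sin θ − e = 0.471215 − 3 = -2.528785
x = r cos θ + √(L² − h²) = -26.995888 + √(8100.0 − 6.3948) = -26.995888 + 89.964467 = 62.968579

62.9686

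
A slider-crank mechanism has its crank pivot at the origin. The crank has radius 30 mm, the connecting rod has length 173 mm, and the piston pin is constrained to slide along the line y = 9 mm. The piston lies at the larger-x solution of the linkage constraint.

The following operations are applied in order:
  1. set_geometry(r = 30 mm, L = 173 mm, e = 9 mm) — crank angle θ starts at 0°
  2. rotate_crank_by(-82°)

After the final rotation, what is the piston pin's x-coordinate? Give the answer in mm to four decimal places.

set_geometry: r = 30 mm, L = 173 mm, e = 9 mm; θ ← 0°
rotate_crank_by(-82°): θ ← 0° -82° = -82°
crank pin P = (r cos θ, r sin θ) = (4.175193, -29.708042)
h = r sin θ − e = -29.708042 − 9 = -38.708042
x = r cos θ + √(L² − h²) = 4.175193 + √(29929.0 − 1498.3125) = 4.175193 + 168.614019 = 172.789212

172.7892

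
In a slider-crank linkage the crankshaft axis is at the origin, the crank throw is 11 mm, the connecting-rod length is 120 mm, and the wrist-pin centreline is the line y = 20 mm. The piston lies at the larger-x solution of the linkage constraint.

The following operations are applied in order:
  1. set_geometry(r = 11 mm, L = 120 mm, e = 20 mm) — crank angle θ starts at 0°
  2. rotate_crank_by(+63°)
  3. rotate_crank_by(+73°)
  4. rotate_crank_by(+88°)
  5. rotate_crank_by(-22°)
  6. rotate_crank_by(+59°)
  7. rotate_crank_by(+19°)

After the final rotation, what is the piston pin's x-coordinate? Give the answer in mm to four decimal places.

set_geometry: r = 11 mm, L = 120 mm, e = 20 mm; θ ← 0°
rotate_crank_by(+63°): θ ← 0° +63° = 63°
rotate_crank_by(+73°): θ ← 63° +73° = 136°
rotate_crank_by(+88°): θ ← 136° +88° = 224°
rotate_crank_by(-22°): θ ← 224° -22° = 202°
rotate_crank_by(+59°): θ ← 202° +59° = 261°
rotate_crank_by(+19°): θ ← 261° +19° = 280°
crank pin P = (r cos θ, r sin θ) = (1.910130, -10.832885)
h = r sin θ − e = -10.832885 − 20 = -30.832885
x = r cos θ + √(L² − h²) = 1.910130 + √(14400.0 − 950.6668) = 1.910130 + 115.971260 = 117.881390

117.8814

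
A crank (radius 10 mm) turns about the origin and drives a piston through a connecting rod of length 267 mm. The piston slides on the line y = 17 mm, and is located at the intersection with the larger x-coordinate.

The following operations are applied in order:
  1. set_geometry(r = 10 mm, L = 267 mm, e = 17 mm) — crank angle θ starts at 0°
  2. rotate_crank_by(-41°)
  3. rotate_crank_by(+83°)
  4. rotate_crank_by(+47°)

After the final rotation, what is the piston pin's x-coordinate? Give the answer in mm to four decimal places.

267.0827

set_geometry: r = 10 mm, L = 267 mm, e = 17 mm; θ ← 0°
rotate_crank_by(-41°): θ ← 0° -41° = -41°
rotate_crank_by(+83°): θ ← -41° +83° = 42°
rotate_crank_by(+47°): θ ← 42° +47° = 89°
crank pin P = (r cos θ, r sin θ) = (0.174524, 9.998477)
h = r sin θ − e = 9.998477 − 17 = -7.001523
x = r cos θ + √(L² − h²) = 0.174524 + √(71289.0 − 49.0213) = 0.174524 + 266.908184 = 267.082708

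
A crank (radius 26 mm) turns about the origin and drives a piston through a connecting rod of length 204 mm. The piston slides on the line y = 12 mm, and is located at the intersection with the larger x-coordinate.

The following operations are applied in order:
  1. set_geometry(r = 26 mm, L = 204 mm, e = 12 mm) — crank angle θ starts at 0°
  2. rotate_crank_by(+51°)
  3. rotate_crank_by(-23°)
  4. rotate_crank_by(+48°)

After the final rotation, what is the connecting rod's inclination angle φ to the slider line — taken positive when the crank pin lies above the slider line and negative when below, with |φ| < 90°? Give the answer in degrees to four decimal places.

set_geometry: r = 26 mm, L = 204 mm, e = 12 mm; θ ← 0°
rotate_crank_by(+51°): θ ← 0° +51° = 51°
rotate_crank_by(-23°): θ ← 51° -23° = 28°
rotate_crank_by(+48°): θ ← 28° +48° = 76°
crank pin P = (r cos θ, r sin θ) = (6.289969, 25.227689)
h = r sin θ − e = 25.227689 − 12 = 13.227689
sin φ = h / L = 13.227689 / 204 = 0.06484161
φ = arcsin(0.06484161) = 3.717759°

3.7178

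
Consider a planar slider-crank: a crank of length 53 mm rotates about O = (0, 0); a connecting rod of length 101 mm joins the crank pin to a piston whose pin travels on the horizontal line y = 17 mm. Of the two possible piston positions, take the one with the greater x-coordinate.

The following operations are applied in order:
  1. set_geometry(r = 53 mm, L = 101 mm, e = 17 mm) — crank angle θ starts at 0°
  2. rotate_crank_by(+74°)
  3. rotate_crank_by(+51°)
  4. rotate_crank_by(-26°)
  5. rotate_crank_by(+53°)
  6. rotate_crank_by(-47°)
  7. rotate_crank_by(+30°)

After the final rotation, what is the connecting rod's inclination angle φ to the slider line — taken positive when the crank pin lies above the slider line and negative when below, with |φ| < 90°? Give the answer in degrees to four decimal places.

11.6972

set_geometry: r = 53 mm, L = 101 mm, e = 17 mm; θ ← 0°
rotate_crank_by(+74°): θ ← 0° +74° = 74°
rotate_crank_by(+51°): θ ← 74° +51° = 125°
rotate_crank_by(-26°): θ ← 125° -26° = 99°
rotate_crank_by(+53°): θ ← 99° +53° = 152°
rotate_crank_by(-47°): θ ← 152° -47° = 105°
rotate_crank_by(+30°): θ ← 105° +30° = 135°
crank pin P = (r cos θ, r sin θ) = (-37.476659, 37.476659)
h = r sin θ − e = 37.476659 − 17 = 20.476659
sin φ = h / L = 20.476659 / 101 = 0.20273920
φ = arcsin(0.20273920) = 11.697186°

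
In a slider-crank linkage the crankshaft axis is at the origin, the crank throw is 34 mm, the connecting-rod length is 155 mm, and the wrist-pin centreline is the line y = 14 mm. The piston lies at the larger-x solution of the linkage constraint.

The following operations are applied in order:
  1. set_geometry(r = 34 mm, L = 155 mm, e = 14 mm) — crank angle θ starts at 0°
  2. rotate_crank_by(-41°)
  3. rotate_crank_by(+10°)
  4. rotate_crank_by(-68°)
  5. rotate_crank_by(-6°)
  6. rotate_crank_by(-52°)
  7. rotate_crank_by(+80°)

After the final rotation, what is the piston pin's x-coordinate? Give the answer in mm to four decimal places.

155.3098

set_geometry: r = 34 mm, L = 155 mm, e = 14 mm; θ ← 0°
rotate_crank_by(-41°): θ ← 0° -41° = -41°
rotate_crank_by(+10°): θ ← -41° +10° = -31°
rotate_crank_by(-68°): θ ← -31° -68° = -99°
rotate_crank_by(-6°): θ ← -99° -6° = -105°
rotate_crank_by(-52°): θ ← -105° -52° = -157°
rotate_crank_by(+80°): θ ← -157° +80° = -77°
crank pin P = (r cos θ, r sin θ) = (7.648336, -33.128582)
h = r sin θ − e = -33.128582 − 14 = -47.128582
x = r cos θ + √(L² − h²) = 7.648336 + √(24025.0 − 2221.1033) = 7.648336 + 147.661426 = 155.309762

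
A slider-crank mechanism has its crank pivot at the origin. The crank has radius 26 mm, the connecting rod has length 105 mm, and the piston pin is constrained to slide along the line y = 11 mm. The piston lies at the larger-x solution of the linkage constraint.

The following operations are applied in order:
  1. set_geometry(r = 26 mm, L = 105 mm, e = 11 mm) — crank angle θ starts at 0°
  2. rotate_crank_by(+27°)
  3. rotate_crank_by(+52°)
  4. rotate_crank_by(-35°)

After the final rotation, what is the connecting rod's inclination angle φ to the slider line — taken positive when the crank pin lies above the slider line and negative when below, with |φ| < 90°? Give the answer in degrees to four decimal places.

3.8560

set_geometry: r = 26 mm, L = 105 mm, e = 11 mm; θ ← 0°
rotate_crank_by(+27°): θ ← 0° +27° = 27°
rotate_crank_by(+52°): θ ← 27° +52° = 79°
rotate_crank_by(-35°): θ ← 79° -35° = 44°
crank pin P = (r cos θ, r sin θ) = (18.702835, 18.061118)
h = r sin θ − e = 18.061118 − 11 = 7.061118
sin φ = h / L = 7.061118 / 105 = 0.06724874
φ = arcsin(0.06724874) = 3.855979°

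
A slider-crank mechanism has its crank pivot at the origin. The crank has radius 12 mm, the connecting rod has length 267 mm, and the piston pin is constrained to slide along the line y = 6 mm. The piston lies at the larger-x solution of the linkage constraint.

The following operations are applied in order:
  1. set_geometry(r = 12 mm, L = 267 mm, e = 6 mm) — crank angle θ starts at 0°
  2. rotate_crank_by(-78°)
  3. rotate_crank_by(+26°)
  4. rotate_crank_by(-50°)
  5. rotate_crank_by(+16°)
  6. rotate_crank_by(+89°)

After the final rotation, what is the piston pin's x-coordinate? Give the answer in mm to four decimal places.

278.9295

set_geometry: r = 12 mm, L = 267 mm, e = 6 mm; θ ← 0°
rotate_crank_by(-78°): θ ← 0° -78° = -78°
rotate_crank_by(+26°): θ ← -78° +26° = -52°
rotate_crank_by(-50°): θ ← -52° -50° = -102°
rotate_crank_by(+16°): θ ← -102° +16° = -86°
rotate_crank_by(+89°): θ ← -86° +89° = 3°
crank pin P = (r cos θ, r sin θ) = (11.983554, 0.628031)
h = r sin θ − e = 0.628031 − 6 = -5.371969
x = r cos θ + √(L² − h²) = 11.983554 + √(71289.0 − 28.8580) = 11.983554 + 266.945953 = 278.929508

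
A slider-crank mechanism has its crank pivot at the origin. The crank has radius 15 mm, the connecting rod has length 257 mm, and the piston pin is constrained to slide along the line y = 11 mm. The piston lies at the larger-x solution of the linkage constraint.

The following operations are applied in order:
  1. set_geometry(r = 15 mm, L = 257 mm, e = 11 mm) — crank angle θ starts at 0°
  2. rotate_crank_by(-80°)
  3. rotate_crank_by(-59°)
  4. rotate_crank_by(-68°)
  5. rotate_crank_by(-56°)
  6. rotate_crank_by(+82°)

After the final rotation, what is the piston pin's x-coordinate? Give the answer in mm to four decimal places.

set_geometry: r = 15 mm, L = 257 mm, e = 11 mm; θ ← 0°
rotate_crank_by(-80°): θ ← 0° -80° = -80°
rotate_crank_by(-59°): θ ← -80° -59° = -139°
rotate_crank_by(-68°): θ ← -139° -68° = -207°
rotate_crank_by(-56°): θ ← -207° -56° = -263°
rotate_crank_by(+82°): θ ← -263° +82° = -181°
crank pin P = (r cos θ, r sin θ) = (-14.997715, 0.261786)
h = r sin θ − e = 0.261786 − 11 = -10.738214
x = r cos θ + √(L² − h²) = -14.997715 + √(66049.0 − 115.3092) = -14.997715 + 256.775565 = 241.777850

241.7778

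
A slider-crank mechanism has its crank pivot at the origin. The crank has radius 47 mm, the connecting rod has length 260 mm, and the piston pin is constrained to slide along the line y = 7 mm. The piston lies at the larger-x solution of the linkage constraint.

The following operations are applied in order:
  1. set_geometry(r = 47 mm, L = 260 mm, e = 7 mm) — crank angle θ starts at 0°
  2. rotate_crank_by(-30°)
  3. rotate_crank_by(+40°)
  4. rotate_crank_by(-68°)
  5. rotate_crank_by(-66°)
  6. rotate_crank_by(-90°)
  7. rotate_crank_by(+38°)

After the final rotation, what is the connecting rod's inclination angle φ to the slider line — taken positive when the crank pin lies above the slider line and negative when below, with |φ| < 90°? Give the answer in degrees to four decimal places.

set_geometry: r = 47 mm, L = 260 mm, e = 7 mm; θ ← 0°
rotate_crank_by(-30°): θ ← 0° -30° = -30°
rotate_crank_by(+40°): θ ← -30° +40° = 10°
rotate_crank_by(-68°): θ ← 10° -68° = -58°
rotate_crank_by(-66°): θ ← -58° -66° = -124°
rotate_crank_by(-90°): θ ← -124° -90° = -214°
rotate_crank_by(+38°): θ ← -214° +38° = -176°
crank pin P = (r cos θ, r sin θ) = (-46.885510, -3.278554)
h = r sin θ − e = -3.278554 − 7 = -10.278554
sin φ = h / L = -10.278554 / 260 = -0.03953290
φ = arcsin(-0.03953290) = -2.265659°

-2.2657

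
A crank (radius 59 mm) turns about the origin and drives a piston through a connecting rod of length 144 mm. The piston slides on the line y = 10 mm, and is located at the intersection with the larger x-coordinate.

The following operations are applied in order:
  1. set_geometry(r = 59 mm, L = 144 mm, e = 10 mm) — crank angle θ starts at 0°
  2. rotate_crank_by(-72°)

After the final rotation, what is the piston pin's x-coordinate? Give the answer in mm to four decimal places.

146.1584

set_geometry: r = 59 mm, L = 144 mm, e = 10 mm; θ ← 0°
rotate_crank_by(-72°): θ ← 0° -72° = -72°
crank pin P = (r cos θ, r sin θ) = (18.232003, -56.112334)
h = r sin θ − e = -56.112334 − 10 = -66.112334
x = r cos θ + √(L² − h²) = 18.232003 + √(20736.0 − 4370.8408) = 18.232003 + 127.926382 = 146.158385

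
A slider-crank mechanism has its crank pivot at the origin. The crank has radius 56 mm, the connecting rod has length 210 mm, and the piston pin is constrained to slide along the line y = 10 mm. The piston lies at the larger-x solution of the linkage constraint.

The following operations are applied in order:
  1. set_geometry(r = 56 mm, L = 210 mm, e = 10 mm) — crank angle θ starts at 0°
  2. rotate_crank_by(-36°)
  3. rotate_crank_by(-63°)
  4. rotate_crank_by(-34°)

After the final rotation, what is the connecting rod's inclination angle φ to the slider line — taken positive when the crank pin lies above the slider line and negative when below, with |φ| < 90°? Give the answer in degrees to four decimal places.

-14.0428

set_geometry: r = 56 mm, L = 210 mm, e = 10 mm; θ ← 0°
rotate_crank_by(-36°): θ ← 0° -36° = -36°
rotate_crank_by(-63°): θ ← -36° -63° = -99°
rotate_crank_by(-34°): θ ← -99° -34° = -133°
crank pin P = (r cos θ, r sin θ) = (-38.191908, -40.955807)
h = r sin θ − e = -40.955807 − 10 = -50.955807
sin φ = h / L = -50.955807 / 210 = -0.24264670
φ = arcsin(-0.24264670) = -14.042804°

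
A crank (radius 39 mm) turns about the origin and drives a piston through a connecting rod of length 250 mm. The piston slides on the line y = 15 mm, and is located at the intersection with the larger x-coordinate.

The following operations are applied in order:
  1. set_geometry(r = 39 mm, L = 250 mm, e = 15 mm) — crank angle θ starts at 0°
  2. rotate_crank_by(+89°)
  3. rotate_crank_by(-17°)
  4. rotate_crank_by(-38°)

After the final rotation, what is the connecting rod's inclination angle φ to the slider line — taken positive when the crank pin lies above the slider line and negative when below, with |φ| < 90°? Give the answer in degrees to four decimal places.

set_geometry: r = 39 mm, L = 250 mm, e = 15 mm; θ ← 0°
rotate_crank_by(+89°): θ ← 0° +89° = 89°
rotate_crank_by(-17°): θ ← 89° -17° = 72°
rotate_crank_by(-38°): θ ← 72° -38° = 34°
crank pin P = (r cos θ, r sin θ) = (32.332465, 21.808523)
h = r sin θ − e = 21.808523 − 15 = 6.808523
sin φ = h / L = 6.808523 / 250 = 0.02723409
φ = arcsin(0.02723409) = 1.560592°

1.5606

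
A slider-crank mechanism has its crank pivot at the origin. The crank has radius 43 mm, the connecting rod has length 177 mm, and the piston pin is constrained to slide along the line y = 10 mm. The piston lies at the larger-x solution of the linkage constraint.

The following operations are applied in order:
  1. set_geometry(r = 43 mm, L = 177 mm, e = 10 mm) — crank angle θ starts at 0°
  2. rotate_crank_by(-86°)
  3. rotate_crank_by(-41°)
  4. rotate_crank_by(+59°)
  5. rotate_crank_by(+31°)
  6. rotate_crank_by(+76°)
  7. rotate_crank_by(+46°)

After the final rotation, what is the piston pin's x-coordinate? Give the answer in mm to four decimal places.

set_geometry: r = 43 mm, L = 177 mm, e = 10 mm; θ ← 0°
rotate_crank_by(-86°): θ ← 0° -86° = -86°
rotate_crank_by(-41°): θ ← -86° -41° = -127°
rotate_crank_by(+59°): θ ← -127° +59° = -68°
rotate_crank_by(+31°): θ ← -68° +31° = -37°
rotate_crank_by(+76°): θ ← -37° +76° = 39°
rotate_crank_by(+46°): θ ← 39° +46° = 85°
crank pin P = (r cos θ, r sin θ) = (3.747697, 42.836372)
h = r sin θ − e = 42.836372 − 10 = 32.836372
x = r cos θ + √(L² − h²) = 3.747697 + √(31329.0 − 1078.2273) = 3.747697 + 173.927493 = 177.675190

177.6752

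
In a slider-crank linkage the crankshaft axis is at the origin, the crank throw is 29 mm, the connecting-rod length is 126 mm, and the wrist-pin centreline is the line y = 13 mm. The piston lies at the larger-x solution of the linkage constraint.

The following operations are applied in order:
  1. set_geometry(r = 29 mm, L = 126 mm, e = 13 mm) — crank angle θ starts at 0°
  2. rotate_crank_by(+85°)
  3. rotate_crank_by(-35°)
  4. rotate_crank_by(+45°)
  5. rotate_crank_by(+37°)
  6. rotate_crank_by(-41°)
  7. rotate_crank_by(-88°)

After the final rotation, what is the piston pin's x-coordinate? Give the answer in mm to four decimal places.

set_geometry: r = 29 mm, L = 126 mm, e = 13 mm; θ ← 0°
rotate_crank_by(+85°): θ ← 0° +85° = 85°
rotate_crank_by(-35°): θ ← 85° -35° = 50°
rotate_crank_by(+45°): θ ← 50° +45° = 95°
rotate_crank_by(+37°): θ ← 95° +37° = 132°
rotate_crank_by(-41°): θ ← 132° -41° = 91°
rotate_crank_by(-88°): θ ← 91° -88° = 3°
crank pin P = (r cos θ, r sin θ) = (28.960257, 1.517743)
h = r sin θ − e = 1.517743 − 13 = -11.482257
x = r cos θ + √(L² − h²) = 28.960257 + √(15876.0 − 131.8422) = 28.960257 + 125.475726 = 154.435982

154.4360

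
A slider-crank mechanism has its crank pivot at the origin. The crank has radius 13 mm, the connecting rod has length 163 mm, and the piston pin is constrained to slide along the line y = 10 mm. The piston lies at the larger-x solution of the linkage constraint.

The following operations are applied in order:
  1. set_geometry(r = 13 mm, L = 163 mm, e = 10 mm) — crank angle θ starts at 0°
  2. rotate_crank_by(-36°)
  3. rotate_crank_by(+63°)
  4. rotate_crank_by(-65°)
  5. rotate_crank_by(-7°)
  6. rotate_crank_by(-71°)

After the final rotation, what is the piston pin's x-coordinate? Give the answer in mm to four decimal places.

155.8524

set_geometry: r = 13 mm, L = 163 mm, e = 10 mm; θ ← 0°
rotate_crank_by(-36°): θ ← 0° -36° = -36°
rotate_crank_by(+63°): θ ← -36° +63° = 27°
rotate_crank_by(-65°): θ ← 27° -65° = -38°
rotate_crank_by(-7°): θ ← -38° -7° = -45°
rotate_crank_by(-71°): θ ← -45° -71° = -116°
crank pin P = (r cos θ, r sin θ) = (-5.698825, -11.684323)
h = r sin θ − e = -11.684323 − 10 = -21.684323
x = r cos θ + √(L² − h²) = -5.698825 + √(26569.0 − 470.2098) = -5.698825 + 161.551200 = 155.852375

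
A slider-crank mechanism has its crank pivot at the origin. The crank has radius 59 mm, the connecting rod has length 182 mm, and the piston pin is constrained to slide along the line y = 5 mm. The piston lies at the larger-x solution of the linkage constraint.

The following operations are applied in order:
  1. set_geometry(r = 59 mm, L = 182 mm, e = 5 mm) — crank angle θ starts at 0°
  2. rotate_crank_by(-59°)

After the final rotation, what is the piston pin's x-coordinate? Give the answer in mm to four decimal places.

set_geometry: r = 59 mm, L = 182 mm, e = 5 mm; θ ← 0°
rotate_crank_by(-59°): θ ← 0° -59° = -59°
crank pin P = (r cos θ, r sin θ) = (30.387246, -50.572871)
h = r sin θ − e = -50.572871 − 5 = -55.572871
x = r cos θ + √(L² − h²) = 30.387246 + √(33124.0 − 3088.3440) = 30.387246 + 173.307980 = 203.695227

203.6952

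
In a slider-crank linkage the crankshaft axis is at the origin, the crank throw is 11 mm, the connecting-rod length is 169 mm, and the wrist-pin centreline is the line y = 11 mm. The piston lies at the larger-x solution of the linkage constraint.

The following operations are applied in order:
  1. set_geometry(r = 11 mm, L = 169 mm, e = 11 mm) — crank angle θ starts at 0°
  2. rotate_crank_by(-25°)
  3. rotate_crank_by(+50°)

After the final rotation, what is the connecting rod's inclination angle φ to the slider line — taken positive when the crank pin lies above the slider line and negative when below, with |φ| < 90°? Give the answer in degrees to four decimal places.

set_geometry: r = 11 mm, L = 169 mm, e = 11 mm; θ ← 0°
rotate_crank_by(-25°): θ ← 0° -25° = -25°
rotate_crank_by(+50°): θ ← -25° +50° = 25°
crank pin P = (r cos θ, r sin θ) = (9.969386, 4.648801)
h = r sin θ − e = 4.648801 − 11 = -6.351199
sin φ = h / L = -6.351199 / 169 = -0.03758106
φ = arcsin(-0.03758106) = -2.153743°

-2.1537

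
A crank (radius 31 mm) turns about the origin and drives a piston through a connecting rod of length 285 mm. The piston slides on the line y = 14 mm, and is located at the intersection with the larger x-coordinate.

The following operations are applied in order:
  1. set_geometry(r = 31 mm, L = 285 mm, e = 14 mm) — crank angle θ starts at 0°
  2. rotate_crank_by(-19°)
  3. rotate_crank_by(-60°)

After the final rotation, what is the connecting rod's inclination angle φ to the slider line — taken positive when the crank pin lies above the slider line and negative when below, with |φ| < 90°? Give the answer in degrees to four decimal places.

set_geometry: r = 31 mm, L = 285 mm, e = 14 mm; θ ← 0°
rotate_crank_by(-19°): θ ← 0° -19° = -19°
rotate_crank_by(-60°): θ ← -19° -60° = -79°
crank pin P = (r cos θ, r sin θ) = (5.915079, -30.430443)
h = r sin θ − e = -30.430443 − 14 = -44.430443
sin φ = h / L = -44.430443 / 285 = -0.15589629
φ = arcsin(-0.15589629) = -8.968782°

-8.9688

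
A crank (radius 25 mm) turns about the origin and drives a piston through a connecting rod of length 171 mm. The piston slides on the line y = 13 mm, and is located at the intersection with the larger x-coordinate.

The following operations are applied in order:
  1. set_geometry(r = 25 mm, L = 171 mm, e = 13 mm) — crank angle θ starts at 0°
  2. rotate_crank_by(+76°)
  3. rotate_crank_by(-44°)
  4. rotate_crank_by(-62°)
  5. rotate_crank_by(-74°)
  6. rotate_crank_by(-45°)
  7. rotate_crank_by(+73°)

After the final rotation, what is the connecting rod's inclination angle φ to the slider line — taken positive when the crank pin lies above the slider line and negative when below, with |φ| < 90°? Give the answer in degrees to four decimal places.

set_geometry: r = 25 mm, L = 171 mm, e = 13 mm; θ ← 0°
rotate_crank_by(+76°): θ ← 0° +76° = 76°
rotate_crank_by(-44°): θ ← 76° -44° = 32°
rotate_crank_by(-62°): θ ← 32° -62° = -30°
rotate_crank_by(-74°): θ ← -30° -74° = -104°
rotate_crank_by(-45°): θ ← -104° -45° = -149°
rotate_crank_by(+73°): θ ← -149° +73° = -76°
crank pin P = (r cos θ, r sin θ) = (6.048047, -24.257393)
h = r sin θ − e = -24.257393 − 13 = -37.257393
sin φ = h / L = -37.257393 / 171 = -0.21787949
φ = arcsin(-0.21787949) = -12.584516°

-12.5845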